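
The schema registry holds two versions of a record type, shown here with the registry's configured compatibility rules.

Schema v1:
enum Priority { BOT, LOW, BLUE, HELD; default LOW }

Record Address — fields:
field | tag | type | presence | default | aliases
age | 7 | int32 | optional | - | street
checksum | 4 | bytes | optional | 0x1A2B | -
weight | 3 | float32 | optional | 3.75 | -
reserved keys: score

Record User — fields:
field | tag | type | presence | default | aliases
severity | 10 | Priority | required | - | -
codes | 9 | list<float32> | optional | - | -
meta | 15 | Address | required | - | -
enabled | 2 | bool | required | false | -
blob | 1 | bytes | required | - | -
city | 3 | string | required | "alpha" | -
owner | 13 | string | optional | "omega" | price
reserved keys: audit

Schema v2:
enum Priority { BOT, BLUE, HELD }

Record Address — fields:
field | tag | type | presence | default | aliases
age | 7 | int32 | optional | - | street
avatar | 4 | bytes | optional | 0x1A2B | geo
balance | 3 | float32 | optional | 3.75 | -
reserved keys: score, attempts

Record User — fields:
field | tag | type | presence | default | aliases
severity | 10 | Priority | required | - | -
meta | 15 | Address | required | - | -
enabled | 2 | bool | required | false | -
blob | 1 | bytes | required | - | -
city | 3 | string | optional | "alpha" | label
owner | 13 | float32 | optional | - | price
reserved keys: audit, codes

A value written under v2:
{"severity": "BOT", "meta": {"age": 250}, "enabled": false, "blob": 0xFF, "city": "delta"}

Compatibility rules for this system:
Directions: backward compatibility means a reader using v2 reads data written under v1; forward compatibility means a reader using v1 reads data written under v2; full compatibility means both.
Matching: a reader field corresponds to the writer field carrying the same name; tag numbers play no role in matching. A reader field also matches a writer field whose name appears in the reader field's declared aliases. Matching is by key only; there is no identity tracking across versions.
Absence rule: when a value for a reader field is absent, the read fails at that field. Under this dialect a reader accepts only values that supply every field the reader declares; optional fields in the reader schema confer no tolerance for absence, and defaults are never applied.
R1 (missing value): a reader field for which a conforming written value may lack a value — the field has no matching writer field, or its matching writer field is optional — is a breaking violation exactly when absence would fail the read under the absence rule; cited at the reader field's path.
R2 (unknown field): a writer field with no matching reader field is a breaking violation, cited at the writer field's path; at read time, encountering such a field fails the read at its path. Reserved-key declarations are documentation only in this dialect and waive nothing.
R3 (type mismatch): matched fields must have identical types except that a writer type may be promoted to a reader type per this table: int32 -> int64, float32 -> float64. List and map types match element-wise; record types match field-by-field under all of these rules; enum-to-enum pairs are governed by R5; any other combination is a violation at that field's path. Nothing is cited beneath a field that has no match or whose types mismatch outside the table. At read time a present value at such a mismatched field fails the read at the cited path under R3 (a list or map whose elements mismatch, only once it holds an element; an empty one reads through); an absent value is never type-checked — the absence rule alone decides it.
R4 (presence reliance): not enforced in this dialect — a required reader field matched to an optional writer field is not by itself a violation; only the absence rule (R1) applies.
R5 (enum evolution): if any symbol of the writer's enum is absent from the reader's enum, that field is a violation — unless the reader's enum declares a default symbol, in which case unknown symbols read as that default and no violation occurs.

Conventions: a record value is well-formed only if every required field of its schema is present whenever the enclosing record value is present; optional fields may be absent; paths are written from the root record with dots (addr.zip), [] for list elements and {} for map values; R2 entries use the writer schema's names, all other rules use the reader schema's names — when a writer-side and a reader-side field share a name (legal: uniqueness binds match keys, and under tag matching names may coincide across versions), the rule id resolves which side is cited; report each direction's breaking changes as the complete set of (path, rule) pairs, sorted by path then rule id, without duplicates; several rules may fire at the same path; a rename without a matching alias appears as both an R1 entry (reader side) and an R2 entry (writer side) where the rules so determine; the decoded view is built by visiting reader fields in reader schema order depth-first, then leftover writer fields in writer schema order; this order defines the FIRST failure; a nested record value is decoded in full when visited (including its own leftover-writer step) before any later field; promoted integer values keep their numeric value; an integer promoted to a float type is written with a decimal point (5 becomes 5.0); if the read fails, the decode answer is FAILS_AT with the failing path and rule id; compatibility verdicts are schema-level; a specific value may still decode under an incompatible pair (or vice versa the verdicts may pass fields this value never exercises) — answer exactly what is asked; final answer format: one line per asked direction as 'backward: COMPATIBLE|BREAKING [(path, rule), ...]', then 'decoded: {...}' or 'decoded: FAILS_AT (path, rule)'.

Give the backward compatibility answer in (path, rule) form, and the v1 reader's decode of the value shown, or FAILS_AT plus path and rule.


in User below, arrows point writer -> reader
backward pass over User, reader schema v2, writer schema v1:
  Priority -> Priority, writer required: severity aligns to severity
  Address -> Address, writer required: meta aligns to meta
  bool -> bool, writer required: enabled aligns to enabled
  bytes -> bytes, writer required: blob aligns to blob
  string -> string, writer required: city aligns to city
  string -> float32, writer optional: owner aligns to owner
  writer field codes has no reader counterpart
  int32 -> int32, writer optional: meta.age aligns to meta.age
  no writer field matches reader meta.avatar
  no writer field matches reader meta.balance
  writer field meta.checksum has no reader counterpart
  writer field meta.weight has no reader counterpart
  violation R2 at codes
  violation R1 at meta.age
  violation R1 at meta.avatar
  violation R1 at meta.balance
  violation R2 at meta.checksum
  violation R2 at meta.weight
  violation R1 at owner
  violation R3 at owner
  violation R5 at severity
  backward on User therefore BREAKING (9)
decode (reader v1):
  severity := "BOT"
  read fails at codes under R1 (no fill)
  => FAILS_AT (codes, R1)
the other User changes do not affect what is asked:
  field city in record User: required changed to optional -> affects forward compatibility only, which is not asked

backward: BREAKING [(codes, R2), (meta.age, R1), (meta.avatar, R1), (meta.balance, R1), (meta.checksum, R2), (meta.weight, R2), (owner, R1), (owner, R3), (severity, R5)]; decoded: FAILS_AT (codes, R1)


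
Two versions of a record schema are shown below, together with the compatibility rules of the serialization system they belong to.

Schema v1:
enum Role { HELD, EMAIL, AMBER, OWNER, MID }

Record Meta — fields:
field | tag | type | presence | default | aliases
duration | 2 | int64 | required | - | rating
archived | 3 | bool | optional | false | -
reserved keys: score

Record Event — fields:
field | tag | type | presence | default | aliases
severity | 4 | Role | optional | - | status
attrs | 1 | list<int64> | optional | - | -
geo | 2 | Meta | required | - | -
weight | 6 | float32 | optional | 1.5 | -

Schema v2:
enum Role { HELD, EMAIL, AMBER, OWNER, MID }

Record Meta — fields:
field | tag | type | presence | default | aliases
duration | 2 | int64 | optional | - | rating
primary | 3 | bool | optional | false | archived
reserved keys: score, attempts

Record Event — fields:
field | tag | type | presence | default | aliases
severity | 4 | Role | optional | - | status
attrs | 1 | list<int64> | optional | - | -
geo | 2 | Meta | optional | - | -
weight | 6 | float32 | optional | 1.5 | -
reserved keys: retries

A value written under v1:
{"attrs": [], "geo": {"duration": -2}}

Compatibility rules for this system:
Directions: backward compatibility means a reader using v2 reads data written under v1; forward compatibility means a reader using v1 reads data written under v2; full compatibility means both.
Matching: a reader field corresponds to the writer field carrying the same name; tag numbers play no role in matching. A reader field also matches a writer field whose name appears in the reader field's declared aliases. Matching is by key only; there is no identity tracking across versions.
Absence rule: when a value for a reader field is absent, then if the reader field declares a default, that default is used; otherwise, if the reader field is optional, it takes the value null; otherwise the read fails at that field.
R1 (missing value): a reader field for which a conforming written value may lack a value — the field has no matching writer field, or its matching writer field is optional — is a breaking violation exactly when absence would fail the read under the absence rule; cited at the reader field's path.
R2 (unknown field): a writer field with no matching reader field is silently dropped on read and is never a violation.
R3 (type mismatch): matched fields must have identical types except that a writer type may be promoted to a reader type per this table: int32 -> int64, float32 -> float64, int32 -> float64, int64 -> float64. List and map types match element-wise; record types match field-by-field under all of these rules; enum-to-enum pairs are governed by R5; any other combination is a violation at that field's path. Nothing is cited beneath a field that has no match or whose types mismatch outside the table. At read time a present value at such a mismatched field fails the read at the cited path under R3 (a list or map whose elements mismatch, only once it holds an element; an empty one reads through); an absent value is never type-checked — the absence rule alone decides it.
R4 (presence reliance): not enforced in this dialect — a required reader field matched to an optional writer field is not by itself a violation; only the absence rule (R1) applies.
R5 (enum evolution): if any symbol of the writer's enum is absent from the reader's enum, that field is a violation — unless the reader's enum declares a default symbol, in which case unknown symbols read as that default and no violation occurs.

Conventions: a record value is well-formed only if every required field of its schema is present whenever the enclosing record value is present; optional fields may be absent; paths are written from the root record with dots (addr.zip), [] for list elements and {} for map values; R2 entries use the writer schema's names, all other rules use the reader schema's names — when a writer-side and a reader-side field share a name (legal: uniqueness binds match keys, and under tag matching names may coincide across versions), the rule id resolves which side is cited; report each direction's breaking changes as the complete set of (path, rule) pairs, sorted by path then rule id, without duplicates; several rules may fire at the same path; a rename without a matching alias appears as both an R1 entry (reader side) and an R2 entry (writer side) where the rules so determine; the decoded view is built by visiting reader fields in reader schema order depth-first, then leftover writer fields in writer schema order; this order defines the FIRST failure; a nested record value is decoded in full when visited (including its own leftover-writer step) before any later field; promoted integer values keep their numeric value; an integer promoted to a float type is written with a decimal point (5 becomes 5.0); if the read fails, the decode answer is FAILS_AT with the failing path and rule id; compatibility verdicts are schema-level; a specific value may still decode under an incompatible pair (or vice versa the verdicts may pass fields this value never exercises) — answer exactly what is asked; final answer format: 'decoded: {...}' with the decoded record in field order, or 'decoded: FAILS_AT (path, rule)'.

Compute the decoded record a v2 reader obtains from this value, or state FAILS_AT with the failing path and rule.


each type pair in Event: writer, then reader
migrating the Event value to v2:
  severity := null (absent, optional -> null)
  attrs := []
  geo.duration := -2
  geo.primary := false (absent -> default)
  weight := 1.5 (absent -> default)
  => decoded: {"severity": null, "attrs": [], "geo": {"duration": -2, "primary": false}, "weight": 1.5}
diffs on Event not affecting the asked answer:
  field duration in record Meta: required changed to optional -> a verdict-level change on Event — the shown value reads the same
  field geo in record Event: required changed to optional -> a verdict-level change on Event — the shown value reads the same

decoded: {"severity": null, "attrs": [], "geo": {"duration": -2, "primary": false}, "weight": 1.5}


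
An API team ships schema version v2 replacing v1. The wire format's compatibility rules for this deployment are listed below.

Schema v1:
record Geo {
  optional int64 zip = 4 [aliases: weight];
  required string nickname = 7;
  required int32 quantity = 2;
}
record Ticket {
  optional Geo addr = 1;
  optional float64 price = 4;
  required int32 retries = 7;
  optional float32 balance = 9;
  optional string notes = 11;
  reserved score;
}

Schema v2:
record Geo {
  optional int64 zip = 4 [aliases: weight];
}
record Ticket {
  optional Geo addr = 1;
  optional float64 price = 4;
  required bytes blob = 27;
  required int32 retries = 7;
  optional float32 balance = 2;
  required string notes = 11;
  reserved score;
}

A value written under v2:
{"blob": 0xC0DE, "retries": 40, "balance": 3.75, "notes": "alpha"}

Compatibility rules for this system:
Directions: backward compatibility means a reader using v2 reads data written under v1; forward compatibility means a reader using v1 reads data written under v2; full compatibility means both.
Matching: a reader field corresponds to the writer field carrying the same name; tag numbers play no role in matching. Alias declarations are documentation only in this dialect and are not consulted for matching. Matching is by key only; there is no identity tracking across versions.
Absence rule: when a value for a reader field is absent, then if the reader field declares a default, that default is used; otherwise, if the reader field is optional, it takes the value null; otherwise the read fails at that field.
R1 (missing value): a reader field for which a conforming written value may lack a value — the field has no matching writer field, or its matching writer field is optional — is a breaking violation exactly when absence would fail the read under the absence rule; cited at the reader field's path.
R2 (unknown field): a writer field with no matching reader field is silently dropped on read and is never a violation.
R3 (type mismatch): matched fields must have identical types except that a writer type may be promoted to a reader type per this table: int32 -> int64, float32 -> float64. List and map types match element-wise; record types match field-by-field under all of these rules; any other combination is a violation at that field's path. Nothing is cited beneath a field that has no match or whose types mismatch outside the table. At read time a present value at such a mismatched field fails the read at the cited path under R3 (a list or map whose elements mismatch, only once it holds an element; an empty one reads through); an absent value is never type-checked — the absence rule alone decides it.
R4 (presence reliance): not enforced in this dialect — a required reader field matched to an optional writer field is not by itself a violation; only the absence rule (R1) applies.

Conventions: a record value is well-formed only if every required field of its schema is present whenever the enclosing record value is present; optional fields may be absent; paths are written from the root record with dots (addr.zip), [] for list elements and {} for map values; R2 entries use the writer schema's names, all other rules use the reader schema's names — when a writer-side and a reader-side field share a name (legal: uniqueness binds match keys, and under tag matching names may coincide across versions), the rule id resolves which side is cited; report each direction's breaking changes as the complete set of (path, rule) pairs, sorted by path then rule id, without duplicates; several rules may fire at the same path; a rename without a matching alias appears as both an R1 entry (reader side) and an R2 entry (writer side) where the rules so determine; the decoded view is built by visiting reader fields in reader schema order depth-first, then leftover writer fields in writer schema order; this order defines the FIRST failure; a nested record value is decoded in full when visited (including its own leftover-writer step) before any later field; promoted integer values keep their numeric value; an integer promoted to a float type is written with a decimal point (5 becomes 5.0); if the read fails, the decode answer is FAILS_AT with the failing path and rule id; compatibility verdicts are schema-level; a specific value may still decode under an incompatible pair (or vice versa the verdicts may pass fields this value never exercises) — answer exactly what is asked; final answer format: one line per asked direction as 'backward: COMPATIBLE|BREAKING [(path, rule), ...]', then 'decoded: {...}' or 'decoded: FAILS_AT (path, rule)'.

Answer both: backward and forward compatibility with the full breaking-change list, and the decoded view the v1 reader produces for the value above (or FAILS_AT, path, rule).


each type pair in Ticket: writer, then reader
backward pass over Ticket, reader schema v2, writer schema v1:
  writer optional, Geo -> Geo: reader addr maps from writer addr
  writer optional, float64 -> float64: reader price maps from writer price
  blob: no writer-side match
  writer required, int32 -> int32: reader retries maps from writer retries
  writer optional, float32 -> float32: reader balance maps from writer balance
  writer optional, string -> string: reader notes maps from writer notes
  writer optional, int64 -> int64: reader addr.zip maps from writer addr.zip
  leftover writer field: addr.nickname
  leftover writer field: addr.quantity
  violation R1 at blob
  violation R1 at notes
  => 2 violation(s): backward is BREAKING for Ticket
forward pass over Ticket, reader schema v1, writer schema v2:
  writer optional, Geo -> Geo: reader addr maps from writer addr
  writer optional, float64 -> float64: reader price maps from writer price
  writer required, int32 -> int32: reader retries maps from writer retries
  writer optional, float32 -> float32: reader balance maps from writer balance
  writer required, string -> string: reader notes maps from writer notes
  leftover writer field: blob
  writer optional, int64 -> int64: reader addr.zip maps from writer addr.zip
  addr.nickname: no writer-side match
  addr.quantity: no writer-side match
  violation R1 at addr.nickname
  violation R1 at addr.quantity
  => 2 violation(s): forward is BREAKING for Ticket
decoding the Ticket value with the v1 reader:
  addr := null (not supplied -> null)
  price := null (not supplied -> null)
  retries := 40
  balance := 3.75
  notes := "alpha"
  writer blob: unmatched, discarded
  => decoded: {"addr": null, "price": null, "retries": 40, "balance": 3.75, "notes": "alpha"}

backward: BREAKING [(blob, R1), (notes, R1)]; forward: BREAKING [(addr.nickname, R1), (addr.quantity, R1)]; decoded: {"addr": null, "price": null, "retries": 40, "balance": 3.75, "notes": "alpha"}


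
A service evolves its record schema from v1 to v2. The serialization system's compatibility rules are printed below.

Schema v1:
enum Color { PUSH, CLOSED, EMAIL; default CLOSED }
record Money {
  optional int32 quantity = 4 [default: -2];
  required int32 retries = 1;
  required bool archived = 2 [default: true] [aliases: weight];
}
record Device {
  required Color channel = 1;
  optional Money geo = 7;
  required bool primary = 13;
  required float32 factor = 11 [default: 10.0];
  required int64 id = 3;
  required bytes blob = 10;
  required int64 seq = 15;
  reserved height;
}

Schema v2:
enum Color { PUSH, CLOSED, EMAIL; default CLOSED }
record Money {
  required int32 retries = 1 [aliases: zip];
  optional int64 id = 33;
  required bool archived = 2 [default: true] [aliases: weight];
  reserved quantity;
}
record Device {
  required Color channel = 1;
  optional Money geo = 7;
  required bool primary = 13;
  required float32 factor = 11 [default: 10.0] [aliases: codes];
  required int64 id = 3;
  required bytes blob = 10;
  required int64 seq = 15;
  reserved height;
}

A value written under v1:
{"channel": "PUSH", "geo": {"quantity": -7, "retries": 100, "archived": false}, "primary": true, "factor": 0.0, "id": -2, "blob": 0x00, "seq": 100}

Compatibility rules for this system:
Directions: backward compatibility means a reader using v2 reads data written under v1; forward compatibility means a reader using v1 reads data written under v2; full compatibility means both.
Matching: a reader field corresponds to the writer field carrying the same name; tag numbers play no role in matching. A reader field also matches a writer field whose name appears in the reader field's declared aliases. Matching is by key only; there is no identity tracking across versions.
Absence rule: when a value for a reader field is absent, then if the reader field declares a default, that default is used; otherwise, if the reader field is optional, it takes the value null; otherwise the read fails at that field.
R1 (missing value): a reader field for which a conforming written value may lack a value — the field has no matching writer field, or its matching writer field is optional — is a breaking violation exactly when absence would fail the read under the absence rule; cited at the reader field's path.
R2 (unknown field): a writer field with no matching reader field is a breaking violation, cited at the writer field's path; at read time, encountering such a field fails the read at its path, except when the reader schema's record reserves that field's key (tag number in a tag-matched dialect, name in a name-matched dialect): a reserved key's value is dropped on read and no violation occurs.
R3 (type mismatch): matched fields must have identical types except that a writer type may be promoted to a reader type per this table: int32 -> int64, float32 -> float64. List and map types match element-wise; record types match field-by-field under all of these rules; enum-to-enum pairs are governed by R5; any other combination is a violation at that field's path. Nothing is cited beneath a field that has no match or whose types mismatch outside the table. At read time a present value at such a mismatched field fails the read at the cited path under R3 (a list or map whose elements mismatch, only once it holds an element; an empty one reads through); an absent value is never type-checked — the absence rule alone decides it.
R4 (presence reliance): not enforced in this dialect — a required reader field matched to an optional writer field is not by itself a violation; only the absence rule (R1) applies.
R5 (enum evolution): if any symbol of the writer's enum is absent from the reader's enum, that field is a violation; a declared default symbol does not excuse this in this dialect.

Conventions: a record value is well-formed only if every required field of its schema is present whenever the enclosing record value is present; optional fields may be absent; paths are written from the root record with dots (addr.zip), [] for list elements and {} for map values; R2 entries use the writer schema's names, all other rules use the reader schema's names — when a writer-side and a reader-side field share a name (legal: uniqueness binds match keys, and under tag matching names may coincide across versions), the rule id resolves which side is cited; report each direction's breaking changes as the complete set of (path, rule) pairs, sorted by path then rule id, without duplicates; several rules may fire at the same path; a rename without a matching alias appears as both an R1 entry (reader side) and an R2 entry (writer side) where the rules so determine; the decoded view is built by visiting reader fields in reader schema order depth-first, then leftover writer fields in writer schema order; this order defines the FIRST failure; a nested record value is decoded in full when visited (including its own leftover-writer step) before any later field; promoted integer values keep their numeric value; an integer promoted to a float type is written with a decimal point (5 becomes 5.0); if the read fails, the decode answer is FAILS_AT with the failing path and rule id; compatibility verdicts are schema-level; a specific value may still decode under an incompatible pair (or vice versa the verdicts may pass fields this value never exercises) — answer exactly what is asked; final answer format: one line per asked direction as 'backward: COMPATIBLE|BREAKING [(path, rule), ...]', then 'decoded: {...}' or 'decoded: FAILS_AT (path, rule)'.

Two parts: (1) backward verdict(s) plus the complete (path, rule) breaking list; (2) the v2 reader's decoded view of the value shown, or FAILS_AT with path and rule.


backward: COMPATIBLE []; decoded: {"channel": "PUSH", "geo": {"retries": 100, "id": null, "archived": false}, "primary": true, "factor": 0.0, "id": -2, "blob": 0x00, "seq": 100}

each type pair in Device: writer, then reader
backward pass over Device, reader schema v2, writer schema v1:
  Color -> Color, writer required: channel aligns to channel
  Money -> Money, writer optional: geo aligns to geo
  bool -> bool, writer required: primary aligns to primary
  float32 -> float32, writer required: factor aligns to factor
  int64 -> int64, writer required: id aligns to id
  bytes -> bytes, writer required: blob aligns to blob
  int64 -> int64, writer required: seq aligns to seq
  int32 -> int32, writer required: geo.retries aligns to geo.retries
  geo.id: no writer match
  bool -> bool, writer required: geo.archived aligns to geo.archived
  leftover writer field: geo.quantity
  => no violations; backward on Device: COMPATIBLE
migrating the Device value to v2:
  channel := "PUSH"
  geo.retries := 100
  geo.id := null (not supplied -> null)
  geo.archived := false
  writer geo.quantity: reserved -> dropped
  primary := true
  factor := 0.0
  id := -2
  blob := 0x00
  seq := 100
  => decoded: {"channel": "PUSH", "geo": {"retries": 100, "id": null, "archived": false}, "primary": true, "factor": 0.0, "id": -2, "blob": 0x00, "seq": 100}


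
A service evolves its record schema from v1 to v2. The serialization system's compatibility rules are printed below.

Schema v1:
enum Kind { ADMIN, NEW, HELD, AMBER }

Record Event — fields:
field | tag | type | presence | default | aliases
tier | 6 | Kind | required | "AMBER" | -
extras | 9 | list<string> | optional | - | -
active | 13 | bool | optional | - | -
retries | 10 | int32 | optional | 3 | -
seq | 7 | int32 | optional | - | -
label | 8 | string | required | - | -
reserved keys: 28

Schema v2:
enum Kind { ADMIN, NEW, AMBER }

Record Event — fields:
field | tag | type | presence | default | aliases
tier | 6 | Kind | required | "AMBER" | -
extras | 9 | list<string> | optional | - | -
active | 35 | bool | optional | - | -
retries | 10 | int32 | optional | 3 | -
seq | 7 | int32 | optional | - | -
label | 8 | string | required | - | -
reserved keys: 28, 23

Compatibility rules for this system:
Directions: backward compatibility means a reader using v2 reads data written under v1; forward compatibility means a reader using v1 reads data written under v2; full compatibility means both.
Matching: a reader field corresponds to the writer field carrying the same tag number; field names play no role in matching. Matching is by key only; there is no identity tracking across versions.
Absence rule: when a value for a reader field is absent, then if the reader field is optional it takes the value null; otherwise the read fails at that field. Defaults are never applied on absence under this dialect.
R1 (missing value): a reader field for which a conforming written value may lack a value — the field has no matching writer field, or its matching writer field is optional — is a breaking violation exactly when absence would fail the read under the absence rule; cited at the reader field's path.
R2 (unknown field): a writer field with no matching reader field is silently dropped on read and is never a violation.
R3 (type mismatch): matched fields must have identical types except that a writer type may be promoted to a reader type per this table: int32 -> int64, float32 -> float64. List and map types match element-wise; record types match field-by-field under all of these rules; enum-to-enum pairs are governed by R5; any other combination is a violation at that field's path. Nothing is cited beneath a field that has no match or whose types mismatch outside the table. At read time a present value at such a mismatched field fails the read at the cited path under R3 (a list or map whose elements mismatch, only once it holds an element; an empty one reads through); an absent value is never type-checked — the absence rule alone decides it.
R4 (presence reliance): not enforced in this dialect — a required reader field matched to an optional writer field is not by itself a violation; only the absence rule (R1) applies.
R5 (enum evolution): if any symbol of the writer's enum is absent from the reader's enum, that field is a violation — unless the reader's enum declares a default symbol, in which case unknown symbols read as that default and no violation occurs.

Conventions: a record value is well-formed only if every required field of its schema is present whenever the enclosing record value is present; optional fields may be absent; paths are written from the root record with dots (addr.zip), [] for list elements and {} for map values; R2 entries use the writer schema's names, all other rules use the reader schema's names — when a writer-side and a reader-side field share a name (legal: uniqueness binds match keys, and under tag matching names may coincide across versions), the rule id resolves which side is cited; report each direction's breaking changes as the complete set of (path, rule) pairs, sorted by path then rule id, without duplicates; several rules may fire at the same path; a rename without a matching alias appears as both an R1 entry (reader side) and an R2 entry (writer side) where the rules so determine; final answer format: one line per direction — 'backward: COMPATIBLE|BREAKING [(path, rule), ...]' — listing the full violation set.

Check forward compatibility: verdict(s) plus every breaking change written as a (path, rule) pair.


forward: COMPATIBLE []

each type pair in Event: writer, then reader
checking forward for Event: reader v1 against writer v2:
  writer required, Kind -> Kind: reader tier maps from writer tier
  writer optional, list<string> -> list<string>: reader extras maps from writer extras
  no writer field matches reader active
  writer optional, int32 -> int32: reader retries maps from writer retries
  writer optional, int32 -> int32: reader seq maps from writer seq
  writer required, string -> string: reader label maps from writer label
  leftover writer field: active
  => no violations; forward on Event: COMPATIBLE
checking off the Event differences that do not matter here:
  enum Kind (field tier in record Event): symbol HELD removed -> fires only in the backward direction of Event, which is not asked here
  field active in record Event: tag 13 changed to 35 -> fires no rule on Event, leaving the asked answer as it is


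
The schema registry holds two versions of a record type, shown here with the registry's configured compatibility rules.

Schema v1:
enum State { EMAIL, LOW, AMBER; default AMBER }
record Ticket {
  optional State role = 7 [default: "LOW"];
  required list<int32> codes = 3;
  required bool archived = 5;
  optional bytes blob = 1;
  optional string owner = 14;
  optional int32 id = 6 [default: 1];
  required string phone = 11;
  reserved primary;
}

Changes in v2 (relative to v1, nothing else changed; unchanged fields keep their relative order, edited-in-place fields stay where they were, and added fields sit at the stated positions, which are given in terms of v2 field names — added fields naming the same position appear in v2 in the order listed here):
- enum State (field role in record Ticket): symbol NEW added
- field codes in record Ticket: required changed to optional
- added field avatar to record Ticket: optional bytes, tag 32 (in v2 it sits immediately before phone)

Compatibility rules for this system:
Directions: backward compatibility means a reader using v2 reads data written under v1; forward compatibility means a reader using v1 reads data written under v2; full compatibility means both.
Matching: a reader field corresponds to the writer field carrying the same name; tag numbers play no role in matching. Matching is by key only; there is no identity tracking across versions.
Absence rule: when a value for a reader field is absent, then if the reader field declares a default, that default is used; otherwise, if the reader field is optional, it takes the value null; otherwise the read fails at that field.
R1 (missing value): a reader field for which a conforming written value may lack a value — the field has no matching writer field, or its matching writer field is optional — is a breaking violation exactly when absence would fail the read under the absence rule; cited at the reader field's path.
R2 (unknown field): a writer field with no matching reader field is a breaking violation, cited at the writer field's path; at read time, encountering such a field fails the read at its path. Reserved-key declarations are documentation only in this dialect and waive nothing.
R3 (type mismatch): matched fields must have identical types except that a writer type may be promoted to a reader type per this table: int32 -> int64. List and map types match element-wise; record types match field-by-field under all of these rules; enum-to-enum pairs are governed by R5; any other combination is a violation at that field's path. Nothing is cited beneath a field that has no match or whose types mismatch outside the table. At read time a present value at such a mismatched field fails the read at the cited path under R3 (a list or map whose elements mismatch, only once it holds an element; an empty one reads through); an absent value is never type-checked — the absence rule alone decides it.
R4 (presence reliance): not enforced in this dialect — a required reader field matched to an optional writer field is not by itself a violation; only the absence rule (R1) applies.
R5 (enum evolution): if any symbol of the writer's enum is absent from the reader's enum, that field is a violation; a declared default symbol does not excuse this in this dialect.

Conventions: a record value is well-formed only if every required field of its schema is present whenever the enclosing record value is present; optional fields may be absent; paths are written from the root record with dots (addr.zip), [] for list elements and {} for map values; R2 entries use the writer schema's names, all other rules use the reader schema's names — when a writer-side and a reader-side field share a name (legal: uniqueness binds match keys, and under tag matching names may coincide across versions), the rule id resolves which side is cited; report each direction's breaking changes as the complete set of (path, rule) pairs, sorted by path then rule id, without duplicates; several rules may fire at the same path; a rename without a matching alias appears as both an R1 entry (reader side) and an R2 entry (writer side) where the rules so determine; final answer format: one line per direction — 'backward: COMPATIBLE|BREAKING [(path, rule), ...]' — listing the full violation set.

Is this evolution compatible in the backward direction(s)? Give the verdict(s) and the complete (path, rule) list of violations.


each type pair in Ticket: writer, then reader
backward pass over Ticket, reader schema v2, writer schema v1:
  State -> State, writer optional: role aligns to role
  list<int32> -> list<int32>, writer required: codes aligns to codes
  bool -> bool, writer required: archived aligns to archived
  bytes -> bytes, writer optional: blob aligns to blob
  string -> string, writer optional: owner aligns to owner
  int32 -> int32, writer optional: id aligns to id
  no writer field matches reader avatar
  string -> string, writer required: phone aligns to phone
  nothing fires on Ticket: backward is COMPATIBLE
the rest of the Ticket diff is inert for this question:
  enum State (field role in record Ticket): symbol NEW added -> fires only in the forward direction of Ticket, which is not asked here
  field codes in record Ticket: required changed to optional -> fires only in the forward direction of Ticket, which is not asked here
  added field avatar to record Ticket: optional bytes, tag 32 (in v2 it sits immediately before phone) -> fires only in the forward direction of Ticket, which is not asked here

backward: COMPATIBLE []


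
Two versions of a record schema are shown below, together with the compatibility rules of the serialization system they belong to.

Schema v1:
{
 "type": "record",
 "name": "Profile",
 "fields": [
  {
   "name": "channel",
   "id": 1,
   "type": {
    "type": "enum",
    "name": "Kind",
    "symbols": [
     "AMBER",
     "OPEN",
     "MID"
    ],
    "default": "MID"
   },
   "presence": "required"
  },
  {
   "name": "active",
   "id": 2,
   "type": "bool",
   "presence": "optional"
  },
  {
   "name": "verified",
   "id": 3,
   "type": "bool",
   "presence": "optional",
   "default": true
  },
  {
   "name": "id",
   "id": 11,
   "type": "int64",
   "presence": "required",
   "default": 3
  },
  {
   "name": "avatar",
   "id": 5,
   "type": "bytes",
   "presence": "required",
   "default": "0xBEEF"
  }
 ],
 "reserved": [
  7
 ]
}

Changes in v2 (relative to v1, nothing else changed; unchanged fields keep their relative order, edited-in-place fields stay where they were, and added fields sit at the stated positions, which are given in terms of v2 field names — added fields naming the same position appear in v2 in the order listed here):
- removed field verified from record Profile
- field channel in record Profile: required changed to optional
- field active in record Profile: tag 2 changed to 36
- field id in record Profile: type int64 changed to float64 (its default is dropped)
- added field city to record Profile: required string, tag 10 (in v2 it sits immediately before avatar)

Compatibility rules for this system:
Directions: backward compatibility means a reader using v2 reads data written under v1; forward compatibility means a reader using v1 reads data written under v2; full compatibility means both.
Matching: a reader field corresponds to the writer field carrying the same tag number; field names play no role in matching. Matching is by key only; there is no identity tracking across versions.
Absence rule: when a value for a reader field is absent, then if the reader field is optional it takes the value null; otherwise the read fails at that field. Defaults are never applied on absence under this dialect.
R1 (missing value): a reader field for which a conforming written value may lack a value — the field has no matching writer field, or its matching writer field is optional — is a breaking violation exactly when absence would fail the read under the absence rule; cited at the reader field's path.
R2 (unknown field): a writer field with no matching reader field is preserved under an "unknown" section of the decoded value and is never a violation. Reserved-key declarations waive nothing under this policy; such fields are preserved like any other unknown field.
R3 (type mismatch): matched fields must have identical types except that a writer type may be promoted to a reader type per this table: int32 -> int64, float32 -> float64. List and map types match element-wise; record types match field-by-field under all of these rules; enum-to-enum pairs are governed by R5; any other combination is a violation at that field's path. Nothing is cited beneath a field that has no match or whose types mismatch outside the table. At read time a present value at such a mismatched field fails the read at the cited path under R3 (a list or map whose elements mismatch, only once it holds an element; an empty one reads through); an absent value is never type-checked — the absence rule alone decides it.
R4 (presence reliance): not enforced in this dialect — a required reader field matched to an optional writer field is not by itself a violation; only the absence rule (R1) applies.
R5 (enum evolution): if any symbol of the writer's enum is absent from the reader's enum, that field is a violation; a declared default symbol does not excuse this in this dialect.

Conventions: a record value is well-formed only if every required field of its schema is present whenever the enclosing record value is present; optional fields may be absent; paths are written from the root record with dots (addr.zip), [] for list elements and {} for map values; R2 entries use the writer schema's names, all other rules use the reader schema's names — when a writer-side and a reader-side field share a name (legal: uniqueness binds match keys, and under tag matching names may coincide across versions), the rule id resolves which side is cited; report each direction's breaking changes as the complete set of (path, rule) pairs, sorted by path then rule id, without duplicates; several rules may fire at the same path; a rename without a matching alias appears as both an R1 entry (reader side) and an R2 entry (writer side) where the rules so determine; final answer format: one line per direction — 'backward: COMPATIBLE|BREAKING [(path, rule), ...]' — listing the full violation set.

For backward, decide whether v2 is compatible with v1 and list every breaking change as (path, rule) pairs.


arrows below run writer -> reader for Profile
backward pass over Profile, reader schema v2, writer schema v1:
  writer required, Kind -> Kind: reader channel maps from writer channel
  active has no writer counterpart
  writer required, int64 -> float64: reader id maps from writer id
  city has no writer counterpart
  writer required, bytes -> bytes: reader avatar maps from writer avatar
  active (writer side), unknown to reader
  verified (writer side), unknown to reader
  breaking: (city, R1)
  breaking: (id, R3)
  => backward: BREAKING (2)
the rest of the Profile diff is inert for this question:
  removed field verified from record Profile -> triggers nothing under Profile's printed rules — same verdict
  field channel in record Profile: required changed to optional -> matters only for Profile's forward compatibility — outside the asked direction
  field active in record Profile: tag 2 changed to 36 -> triggers nothing under Profile's printed rules — same verdict

backward: BREAKING [(city, R1), (id, R3)]
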